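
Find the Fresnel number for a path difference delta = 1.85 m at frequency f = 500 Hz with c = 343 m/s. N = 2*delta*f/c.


N = 2*delta*f/c = 2*delta/lambda, where lambda = c/f
lambda = 343 / 500 = 0.686 m
N = 2 * 1.85 / 0.686 = 5.3936


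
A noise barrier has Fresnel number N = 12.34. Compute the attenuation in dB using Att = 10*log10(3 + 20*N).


3 + 20*N = 3 + 20*12.34 = 249.8
Att = 10*log10(249.8) = 23.976 dB


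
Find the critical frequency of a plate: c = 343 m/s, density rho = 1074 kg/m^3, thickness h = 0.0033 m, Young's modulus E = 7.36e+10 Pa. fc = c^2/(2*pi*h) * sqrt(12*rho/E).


12*rho/E = 12*1074/7.36e+10 = 1.75109e-07
sqrt(12*rho/E) = sqrt(1.75109e-07) = 0.00041846
c^2/(2*pi*h) = 343^2/(2*pi*0.0033) = 5.67407e+06
fc = 5.67407e+06 * 0.00041846 = 2374.4 Hz


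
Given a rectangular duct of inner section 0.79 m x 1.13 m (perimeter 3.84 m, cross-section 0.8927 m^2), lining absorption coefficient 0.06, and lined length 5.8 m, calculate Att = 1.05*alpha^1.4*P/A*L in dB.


alpha^1.4 = 0.06^1.4 = 0.0194721
Attenuation rate = 1.05 * alpha^1.4 * P / A
= 1.05 * 0.0194721 * 3.84 / 0.8927 = 0.0879484 dB/m
Total Att = 0.0879484 * 5.8 = 0.5101 dB


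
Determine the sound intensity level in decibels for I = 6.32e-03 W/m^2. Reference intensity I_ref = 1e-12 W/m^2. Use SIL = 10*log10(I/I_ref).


I / I_ref = 6.32e-03 / 1e-12 = 6.32e+09
SIL = 10 * log10(6.32e+09) = 98.007 dB


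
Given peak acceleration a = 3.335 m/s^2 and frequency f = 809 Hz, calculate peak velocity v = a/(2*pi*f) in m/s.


omega = 2*pi*f = 2*pi*809 = 5083.1 rad/s
v = a / omega = 3.335 / 5083.1 = 0.0006561 m/s


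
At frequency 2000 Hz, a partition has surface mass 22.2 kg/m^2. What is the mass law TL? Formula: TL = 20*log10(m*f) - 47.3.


m * f = 22.2 * 2000 = 44400
20*log10(44400) = 92.9477 dB
TL = 92.9477 - 47.3 = 45.648 dB


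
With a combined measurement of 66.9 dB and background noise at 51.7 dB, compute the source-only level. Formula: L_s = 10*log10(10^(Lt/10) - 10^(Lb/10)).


10^(66.9/10) = 4.89779e+06
10^(51.7/10) = 147911
Difference = 4.89779e+06 - 147911 = 4.74988e+06
L_source = 10*log10(4.74988e+06) = 66.767 dB


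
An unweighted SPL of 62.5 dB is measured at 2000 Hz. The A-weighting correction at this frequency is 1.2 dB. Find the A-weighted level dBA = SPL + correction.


A-weighting table: 2000 Hz -> 1.2 dB correction
SPL_A = SPL + correction = 62.5 + (1.2) = 63.7 dBA


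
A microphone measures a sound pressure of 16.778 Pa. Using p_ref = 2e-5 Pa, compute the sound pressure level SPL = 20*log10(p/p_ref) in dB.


p / p_ref = 16.778 / 2e-5 = 838900
SPL = 20 * log10(838900) = 118.47 dB


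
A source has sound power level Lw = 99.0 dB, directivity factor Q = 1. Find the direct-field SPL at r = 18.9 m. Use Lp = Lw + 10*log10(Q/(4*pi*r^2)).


4*pi*r^2 = 4*pi*18.9^2 = 4488.83 m^2
Q / (4*pi*r^2) = 1 / 4488.83 = 0.000222775
Lp = 99.0 + 10*log10(0.000222775) = 62.479 dB


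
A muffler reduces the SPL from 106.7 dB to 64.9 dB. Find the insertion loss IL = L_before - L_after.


Insertion loss = SPL without muffler - SPL with muffler
IL = 106.7 - 64.9 = 41.8 dB


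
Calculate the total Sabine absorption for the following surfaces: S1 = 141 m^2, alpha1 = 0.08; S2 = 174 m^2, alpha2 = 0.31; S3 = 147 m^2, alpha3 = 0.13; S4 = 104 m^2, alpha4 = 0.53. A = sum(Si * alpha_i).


141 * 0.08 = 11.28
174 * 0.31 = 53.94
147 * 0.13 = 19.11
104 * 0.53 = 55.12
A_total = 11.28 + 53.94 + 19.11 + 55.12 = 139.45 m^2


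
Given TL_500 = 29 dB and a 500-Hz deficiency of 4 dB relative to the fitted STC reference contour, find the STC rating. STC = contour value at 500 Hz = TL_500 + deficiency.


By ASTM E413, STC = value of the fitted reference contour at 500 Hz.
Contour value at 500 Hz = TL_500 + deficiency = 29 + 4 = 33
STC = 33


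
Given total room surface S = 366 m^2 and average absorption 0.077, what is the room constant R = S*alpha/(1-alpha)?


R = 366 * 0.077 / (1 - 0.077) = 30.533 m^2


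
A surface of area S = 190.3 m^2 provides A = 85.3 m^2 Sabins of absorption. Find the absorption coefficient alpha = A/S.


Absorption coefficient = absorbed power / incident power
alpha = A / S = 85.3 / 190.3 = 0.44824


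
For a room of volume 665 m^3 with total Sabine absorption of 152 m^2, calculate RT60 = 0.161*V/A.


RT60 = 0.161 * 665 / 152 = 0.70437 s


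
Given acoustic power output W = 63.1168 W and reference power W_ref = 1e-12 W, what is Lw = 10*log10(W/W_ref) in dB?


W / W_ref = 63.1168 / 1e-12 = 6.31168e+13
Lw = 10 * log10(6.31168e+13) = 138 dB


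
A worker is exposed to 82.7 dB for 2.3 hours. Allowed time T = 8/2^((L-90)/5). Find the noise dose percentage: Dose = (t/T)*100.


T_allowed = 8 / 2^((82.7 - 90)/5) = 22.0087 hr
Dose = 2.3 / 22.0087 * 100 = 10.45 %


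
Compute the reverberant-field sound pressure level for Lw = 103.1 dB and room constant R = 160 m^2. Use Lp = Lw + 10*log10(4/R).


4/R = 4/160 = 0.025
Lp = 103.1 + 10*log10(0.025) = 87.079 dB


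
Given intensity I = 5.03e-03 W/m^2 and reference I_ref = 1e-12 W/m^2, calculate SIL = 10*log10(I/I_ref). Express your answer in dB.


I / I_ref = 5.03e-03 / 1e-12 = 5.03e+09
SIL = 10 * log10(5.03e+09) = 97.016 dB


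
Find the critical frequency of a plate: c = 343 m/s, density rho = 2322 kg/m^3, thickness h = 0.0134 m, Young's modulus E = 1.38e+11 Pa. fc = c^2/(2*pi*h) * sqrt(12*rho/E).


12*rho/E = 12*2322/1.38e+11 = 2.01913e-07
sqrt(12*rho/E) = sqrt(2.01913e-07) = 0.000449347
c^2/(2*pi*h) = 343^2/(2*pi*0.0134) = 1.39734e+06
fc = 1.39734e+06 * 0.000449347 = 627.89 Hz


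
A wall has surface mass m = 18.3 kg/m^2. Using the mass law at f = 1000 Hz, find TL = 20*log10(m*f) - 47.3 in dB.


m * f = 18.3 * 1000 = 18300
20*log10(18300) = 85.249 dB
TL = 85.249 - 47.3 = 37.949 dB


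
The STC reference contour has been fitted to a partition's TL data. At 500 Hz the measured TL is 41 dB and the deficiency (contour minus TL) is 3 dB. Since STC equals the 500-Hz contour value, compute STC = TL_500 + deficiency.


By ASTM E413, STC = value of the fitted reference contour at 500 Hz.
Contour value at 500 Hz = TL_500 + deficiency = 41 + 3 = 44
STC = 44


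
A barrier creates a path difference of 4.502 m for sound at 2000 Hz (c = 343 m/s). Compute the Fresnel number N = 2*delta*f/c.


N = 2*delta*f/c = 2*delta/lambda, where lambda = c/f
lambda = 343 / 2000 = 0.1715 m
N = 2 * 4.502 / 0.1715 = 52.501


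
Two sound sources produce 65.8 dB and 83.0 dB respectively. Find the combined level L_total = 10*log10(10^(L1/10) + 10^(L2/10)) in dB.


10^(65.8/10) = 3.80189e+06
10^(83.0/10) = 1.99526e+08
Sum = 3.80189e+06 + 1.99526e+08 = 2.03328e+08
L_total = 10*log10(2.03328e+08) = 83.082 dB


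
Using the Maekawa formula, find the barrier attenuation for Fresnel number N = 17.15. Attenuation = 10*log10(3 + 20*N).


3 + 20*N = 3 + 20*17.15 = 346
Att = 10*log10(346) = 25.391 dB


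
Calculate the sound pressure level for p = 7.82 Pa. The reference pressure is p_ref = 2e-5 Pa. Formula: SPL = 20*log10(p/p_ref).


p / p_ref = 7.82 / 2e-5 = 391000
SPL = 20 * log10(391000) = 111.84 dB


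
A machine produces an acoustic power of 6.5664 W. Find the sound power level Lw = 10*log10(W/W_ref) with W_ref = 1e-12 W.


W / W_ref = 6.5664 / 1e-12 = 6.5664e+12
Lw = 10 * log10(6.5664e+12) = 128.17 dB


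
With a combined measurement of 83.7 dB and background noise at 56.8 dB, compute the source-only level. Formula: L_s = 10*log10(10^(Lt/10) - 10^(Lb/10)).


10^(83.7/10) = 2.34423e+08
10^(56.8/10) = 478630
Difference = 2.34423e+08 - 478630 = 2.33944e+08
L_source = 10*log10(2.33944e+08) = 83.691 dB


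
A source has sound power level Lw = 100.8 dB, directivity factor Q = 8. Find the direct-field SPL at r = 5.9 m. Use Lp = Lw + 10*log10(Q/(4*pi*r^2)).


4*pi*r^2 = 4*pi*5.9^2 = 437.435 m^2
Q / (4*pi*r^2) = 8 / 437.435 = 0.0182884
Lp = 100.8 + 10*log10(0.0182884) = 83.422 dB


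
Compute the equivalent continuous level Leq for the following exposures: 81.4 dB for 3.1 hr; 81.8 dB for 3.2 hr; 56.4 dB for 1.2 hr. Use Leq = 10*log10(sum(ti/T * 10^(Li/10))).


T_total = 3.1 + 3.2 + 1.2 = 7.5 hr
(3.1/7.5) * 10^(81.4/10) = 5.70559e+07
(3.2/7.5) * 10^(81.8/10) = 6.45786e+07
(1.2/7.5) * 10^(56.4/10) = 69842.5
Sum = 5.70559e+07 + 6.45786e+07 + 69842.5 = 1.21704e+08
Leq = 10*log10(1.21704e+08) = 80.853 dB


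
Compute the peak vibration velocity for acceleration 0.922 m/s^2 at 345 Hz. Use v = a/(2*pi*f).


omega = 2*pi*f = 2*pi*345 = 2167.7 rad/s
v = a / omega = 0.922 / 2167.7 = 0.00042534 m/s


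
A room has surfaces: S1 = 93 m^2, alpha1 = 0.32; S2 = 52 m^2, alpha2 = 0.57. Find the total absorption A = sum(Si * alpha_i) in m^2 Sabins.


93 * 0.32 = 29.76
52 * 0.57 = 29.64
A_total = 29.76 + 29.64 = 59.4 m^2


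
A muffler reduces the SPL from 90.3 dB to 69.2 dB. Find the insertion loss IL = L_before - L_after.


Insertion loss = SPL without muffler - SPL with muffler
IL = 90.3 - 69.2 = 21.1 dB


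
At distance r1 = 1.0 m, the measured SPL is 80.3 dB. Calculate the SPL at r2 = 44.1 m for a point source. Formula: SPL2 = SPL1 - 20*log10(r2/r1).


r2/r1 = 44.1/1.0 = 44.1
Correction = 20*log10(44.1) = 32.8888 dB
SPL2 = 80.3 - 32.8888 = 47.411 dB


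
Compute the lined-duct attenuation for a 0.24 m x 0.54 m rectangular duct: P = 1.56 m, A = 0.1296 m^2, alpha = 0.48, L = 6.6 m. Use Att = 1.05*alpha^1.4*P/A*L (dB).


alpha^1.4 = 0.48^1.4 = 0.35788
Attenuation rate = 1.05 * alpha^1.4 * P / A
= 1.05 * 0.35788 * 1.56 / 0.1296 = 4.52321 dB/m
Total Att = 4.52321 * 6.6 = 29.853 dB


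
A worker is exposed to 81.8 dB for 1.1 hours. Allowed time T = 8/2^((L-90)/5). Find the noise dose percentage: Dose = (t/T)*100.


T_allowed = 8 / 2^((81.8 - 90)/5) = 24.9333 hr
Dose = 1.1 / 24.9333 * 100 = 4.4118 %


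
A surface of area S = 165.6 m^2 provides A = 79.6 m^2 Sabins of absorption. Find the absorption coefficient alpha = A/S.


Absorption coefficient = absorbed power / incident power
alpha = A / S = 79.6 / 165.6 = 0.48068


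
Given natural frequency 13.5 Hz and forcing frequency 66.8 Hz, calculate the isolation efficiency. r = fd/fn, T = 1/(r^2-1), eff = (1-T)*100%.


r = 66.8 / 13.5 = 4.94815
r^2 - 1 = 4.94815^2 - 1 = 23.4842
T = 1/23.4842 = 0.0425818
Efficiency = (1 - 0.0425818)*100 = 95.742 %


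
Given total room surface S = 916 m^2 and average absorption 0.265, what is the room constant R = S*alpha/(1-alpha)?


R = 916 * 0.265 / (1 - 0.265) = 330.26 m^2


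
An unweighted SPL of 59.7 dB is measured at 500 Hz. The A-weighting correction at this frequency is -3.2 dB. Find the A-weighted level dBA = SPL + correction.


A-weighting table: 500 Hz -> -3.2 dB correction
SPL_A = SPL + correction = 59.7 + (-3.2) = 56.5 dBA


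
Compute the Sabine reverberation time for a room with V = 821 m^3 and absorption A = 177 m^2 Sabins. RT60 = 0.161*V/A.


RT60 = 0.161 * 821 / 177 = 0.74679 s


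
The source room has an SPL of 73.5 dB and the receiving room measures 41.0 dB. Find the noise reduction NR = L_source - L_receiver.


NR = L_source - L_receiver (difference between source and receiving room levels)
NR = 73.5 - 41.0 = 32.5 dB


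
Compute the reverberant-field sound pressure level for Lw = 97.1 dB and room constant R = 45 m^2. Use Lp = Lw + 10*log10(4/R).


4/R = 4/45 = 0.0888889
Lp = 97.1 + 10*log10(0.0888889) = 86.588 dB


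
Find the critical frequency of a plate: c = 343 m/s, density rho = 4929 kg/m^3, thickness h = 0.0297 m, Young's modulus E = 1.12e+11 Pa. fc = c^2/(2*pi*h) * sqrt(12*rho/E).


12*rho/E = 12*4929/1.12e+11 = 5.28107e-07
sqrt(12*rho/E) = sqrt(5.28107e-07) = 0.00072671
c^2/(2*pi*h) = 343^2/(2*pi*0.0297) = 630452
fc = 630452 * 0.00072671 = 458.16 Hz


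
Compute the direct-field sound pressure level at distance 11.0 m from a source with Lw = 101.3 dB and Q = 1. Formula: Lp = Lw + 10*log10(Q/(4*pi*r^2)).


4*pi*r^2 = 4*pi*11.0^2 = 1520.53 m^2
Q / (4*pi*r^2) = 1 / 1520.53 = 0.000657665
Lp = 101.3 + 10*log10(0.000657665) = 69.48 dB


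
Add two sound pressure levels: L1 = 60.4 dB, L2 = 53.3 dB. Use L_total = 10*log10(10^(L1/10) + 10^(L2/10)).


10^(60.4/10) = 1.09648e+06
10^(53.3/10) = 213796
Sum = 1.09648e+06 + 213796 = 1.31028e+06
L_total = 10*log10(1.31028e+06) = 61.174 dB


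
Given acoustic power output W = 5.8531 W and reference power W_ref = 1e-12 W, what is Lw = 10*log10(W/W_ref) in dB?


W / W_ref = 5.8531 / 1e-12 = 5.8531e+12
Lw = 10 * log10(5.8531e+12) = 127.67 dB


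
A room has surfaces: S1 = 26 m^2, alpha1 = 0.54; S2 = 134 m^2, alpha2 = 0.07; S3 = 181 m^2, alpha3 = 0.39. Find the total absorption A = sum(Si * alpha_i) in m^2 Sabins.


26 * 0.54 = 14.04
134 * 0.07 = 9.38
181 * 0.39 = 70.59
A_total = 14.04 + 9.38 + 70.59 = 94.01 m^2


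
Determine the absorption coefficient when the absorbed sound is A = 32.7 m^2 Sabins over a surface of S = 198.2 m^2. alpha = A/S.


Absorption coefficient = absorbed power / incident power
alpha = A / S = 32.7 / 198.2 = 0.16498


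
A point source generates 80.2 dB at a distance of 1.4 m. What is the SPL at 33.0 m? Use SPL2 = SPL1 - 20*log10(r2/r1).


r2/r1 = 33.0/1.4 = 23.5714
Correction = 20*log10(23.5714) = 27.4477 dB
SPL2 = 80.2 - 27.4477 = 52.752 dB


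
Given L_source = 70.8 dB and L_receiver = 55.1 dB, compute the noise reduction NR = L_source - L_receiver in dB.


NR = L_source - L_receiver (difference between source and receiving room levels)
NR = 70.8 - 55.1 = 15.7 dB


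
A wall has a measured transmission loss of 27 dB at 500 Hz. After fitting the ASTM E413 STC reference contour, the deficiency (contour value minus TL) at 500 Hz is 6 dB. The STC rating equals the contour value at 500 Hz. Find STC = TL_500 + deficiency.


By ASTM E413, STC = value of the fitted reference contour at 500 Hz.
Contour value at 500 Hz = TL_500 + deficiency = 27 + 6 = 33
STC = 33


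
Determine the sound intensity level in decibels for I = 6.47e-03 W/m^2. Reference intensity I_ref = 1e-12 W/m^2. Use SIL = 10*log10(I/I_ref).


I / I_ref = 6.47e-03 / 1e-12 = 6.47e+09
SIL = 10 * log10(6.47e+09) = 98.109 dB


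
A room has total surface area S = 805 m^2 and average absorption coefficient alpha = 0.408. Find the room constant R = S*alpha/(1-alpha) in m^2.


R = 805 * 0.408 / (1 - 0.408) = 554.8 m^2


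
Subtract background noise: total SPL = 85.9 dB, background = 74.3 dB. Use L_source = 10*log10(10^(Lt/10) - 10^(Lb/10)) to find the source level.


10^(85.9/10) = 3.89045e+08
10^(74.3/10) = 2.69153e+07
Difference = 3.89045e+08 - 2.69153e+07 = 3.6213e+08
L_source = 10*log10(3.6213e+08) = 85.589 dB


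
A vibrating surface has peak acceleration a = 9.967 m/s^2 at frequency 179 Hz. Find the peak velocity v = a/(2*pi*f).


omega = 2*pi*f = 2*pi*179 = 1124.69 rad/s
v = a / omega = 9.967 / 1124.69 = 0.008862 m/s


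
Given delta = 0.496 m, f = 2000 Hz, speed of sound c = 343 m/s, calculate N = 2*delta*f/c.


N = 2*delta*f/c = 2*delta/lambda, where lambda = c/f
lambda = 343 / 2000 = 0.1715 m
N = 2 * 0.496 / 0.1715 = 5.7843


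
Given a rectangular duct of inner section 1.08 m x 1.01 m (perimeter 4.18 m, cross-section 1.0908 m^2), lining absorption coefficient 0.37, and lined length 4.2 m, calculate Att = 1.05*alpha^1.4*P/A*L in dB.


alpha^1.4 = 0.37^1.4 = 0.248589
Attenuation rate = 1.05 * alpha^1.4 * P / A
= 1.05 * 0.248589 * 4.18 / 1.0908 = 1.00024 dB/m
Total Att = 1.00024 * 4.2 = 4.201 dB


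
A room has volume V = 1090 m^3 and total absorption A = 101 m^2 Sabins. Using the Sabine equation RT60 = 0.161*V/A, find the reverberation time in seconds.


RT60 = 0.161 * 1090 / 101 = 1.7375 s


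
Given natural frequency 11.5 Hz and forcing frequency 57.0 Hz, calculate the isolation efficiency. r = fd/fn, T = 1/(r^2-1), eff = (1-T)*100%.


r = 57.0 / 11.5 = 4.95652
r^2 - 1 = 4.95652^2 - 1 = 23.5671
T = 1/23.5671 = 0.042432
Efficiency = (1 - 0.042432)*100 = 95.757 %


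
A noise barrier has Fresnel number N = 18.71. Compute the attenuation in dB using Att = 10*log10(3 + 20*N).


3 + 20*N = 3 + 20*18.71 = 377.2
Att = 10*log10(377.2) = 25.766 dB


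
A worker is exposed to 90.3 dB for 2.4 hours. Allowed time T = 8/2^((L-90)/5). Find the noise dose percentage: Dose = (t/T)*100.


T_allowed = 8 / 2^((90.3 - 90)/5) = 7.67411 hr
Dose = 2.4 / 7.67411 * 100 = 31.274 %


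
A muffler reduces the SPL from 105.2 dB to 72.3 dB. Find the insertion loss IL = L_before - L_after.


Insertion loss = SPL without muffler - SPL with muffler
IL = 105.2 - 72.3 = 32.9 dB


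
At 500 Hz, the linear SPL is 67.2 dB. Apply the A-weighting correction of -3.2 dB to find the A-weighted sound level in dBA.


A-weighting table: 500 Hz -> -3.2 dB correction
SPL_A = SPL + correction = 67.2 + (-3.2) = 64 dBA


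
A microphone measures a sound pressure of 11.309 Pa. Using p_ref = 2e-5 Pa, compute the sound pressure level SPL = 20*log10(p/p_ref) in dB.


p / p_ref = 11.309 / 2e-5 = 565450
SPL = 20 * log10(565450) = 115.05 dB


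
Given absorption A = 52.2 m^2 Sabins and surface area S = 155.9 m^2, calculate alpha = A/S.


Absorption coefficient = absorbed power / incident power
alpha = A / S = 52.2 / 155.9 = 0.33483


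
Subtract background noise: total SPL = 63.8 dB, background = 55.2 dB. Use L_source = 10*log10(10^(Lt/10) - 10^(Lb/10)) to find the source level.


10^(63.8/10) = 2.39883e+06
10^(55.2/10) = 331131
Difference = 2.39883e+06 - 331131 = 2.0677e+06
L_source = 10*log10(2.0677e+06) = 63.155 dB


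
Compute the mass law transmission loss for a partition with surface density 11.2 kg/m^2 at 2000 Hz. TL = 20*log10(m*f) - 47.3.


m * f = 11.2 * 2000 = 22400
20*log10(22400) = 87.005 dB
TL = 87.005 - 47.3 = 39.705 dB


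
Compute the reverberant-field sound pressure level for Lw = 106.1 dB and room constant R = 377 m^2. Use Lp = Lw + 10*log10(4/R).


4/R = 4/377 = 0.0106101
Lp = 106.1 + 10*log10(0.0106101) = 86.357 dB


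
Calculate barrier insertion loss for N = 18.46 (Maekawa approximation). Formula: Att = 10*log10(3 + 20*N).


3 + 20*N = 3 + 20*18.46 = 372.2
Att = 10*log10(372.2) = 25.708 dB


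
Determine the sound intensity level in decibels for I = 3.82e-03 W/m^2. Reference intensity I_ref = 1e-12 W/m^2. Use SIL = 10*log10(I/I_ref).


I / I_ref = 3.82e-03 / 1e-12 = 3.82e+09
SIL = 10 * log10(3.82e+09) = 95.821 dB


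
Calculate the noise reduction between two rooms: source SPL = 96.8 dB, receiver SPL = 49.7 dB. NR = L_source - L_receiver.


NR = L_source - L_receiver (difference between source and receiving room levels)
NR = 96.8 - 49.7 = 47.1 dB


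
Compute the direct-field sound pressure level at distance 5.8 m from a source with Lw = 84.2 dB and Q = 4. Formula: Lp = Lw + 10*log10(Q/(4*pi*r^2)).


4*pi*r^2 = 4*pi*5.8^2 = 422.733 m^2
Q / (4*pi*r^2) = 4 / 422.733 = 0.00946224
Lp = 84.2 + 10*log10(0.00946224) = 63.96 dB


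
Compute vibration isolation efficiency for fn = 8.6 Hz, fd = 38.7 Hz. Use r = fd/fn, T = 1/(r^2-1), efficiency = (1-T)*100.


r = 38.7 / 8.6 = 4.5
r^2 - 1 = 4.5^2 - 1 = 19.25
T = 1/19.25 = 0.0519481
Efficiency = (1 - 0.0519481)*100 = 94.805 %


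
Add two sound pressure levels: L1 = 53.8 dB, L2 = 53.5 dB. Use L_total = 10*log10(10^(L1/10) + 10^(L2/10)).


10^(53.8/10) = 239883
10^(53.5/10) = 223872
Sum = 239883 + 223872 = 463755
L_total = 10*log10(463755) = 56.663 dB


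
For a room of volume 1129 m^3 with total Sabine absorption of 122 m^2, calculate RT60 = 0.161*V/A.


RT60 = 0.161 * 1129 / 122 = 1.4899 s


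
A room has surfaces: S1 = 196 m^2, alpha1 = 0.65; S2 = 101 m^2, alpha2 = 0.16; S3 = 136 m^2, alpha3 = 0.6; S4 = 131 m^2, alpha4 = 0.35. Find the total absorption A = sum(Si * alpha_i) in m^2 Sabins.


196 * 0.65 = 127.4
101 * 0.16 = 16.16
136 * 0.6 = 81.6
131 * 0.35 = 45.85
A_total = 127.4 + 16.16 + 81.6 + 45.85 = 271.01 m^2


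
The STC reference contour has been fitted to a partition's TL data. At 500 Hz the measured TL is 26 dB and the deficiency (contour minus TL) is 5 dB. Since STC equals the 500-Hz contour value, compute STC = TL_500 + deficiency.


By ASTM E413, STC = value of the fitted reference contour at 500 Hz.
Contour value at 500 Hz = TL_500 + deficiency = 26 + 5 = 31
STC = 31


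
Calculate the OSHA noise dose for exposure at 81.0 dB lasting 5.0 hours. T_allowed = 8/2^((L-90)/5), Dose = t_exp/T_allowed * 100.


T_allowed = 8 / 2^((81.0 - 90)/5) = 27.8576 hr
Dose = 5.0 / 27.8576 * 100 = 17.948 %


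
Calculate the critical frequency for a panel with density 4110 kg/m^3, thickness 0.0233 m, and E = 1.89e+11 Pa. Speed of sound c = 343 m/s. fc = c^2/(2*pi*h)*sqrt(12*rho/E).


12*rho/E = 12*4110/1.89e+11 = 2.60952e-07
sqrt(12*rho/E) = sqrt(2.60952e-07) = 0.000510835
c^2/(2*pi*h) = 343^2/(2*pi*0.0233) = 803623
fc = 803623 * 0.000510835 = 410.52 Hz


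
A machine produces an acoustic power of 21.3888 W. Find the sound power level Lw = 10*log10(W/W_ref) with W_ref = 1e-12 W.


W / W_ref = 21.3888 / 1e-12 = 2.13888e+13
Lw = 10 * log10(2.13888e+13) = 133.3 dB


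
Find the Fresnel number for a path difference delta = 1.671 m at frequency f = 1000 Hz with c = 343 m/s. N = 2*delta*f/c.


N = 2*delta*f/c = 2*delta/lambda, where lambda = c/f
lambda = 343 / 1000 = 0.343 m
N = 2 * 1.671 / 0.343 = 9.7434


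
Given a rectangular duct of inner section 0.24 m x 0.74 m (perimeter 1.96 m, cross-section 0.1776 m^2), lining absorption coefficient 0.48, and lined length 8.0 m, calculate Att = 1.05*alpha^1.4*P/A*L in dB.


alpha^1.4 = 0.48^1.4 = 0.35788
Attenuation rate = 1.05 * alpha^1.4 * P / A
= 1.05 * 0.35788 * 1.96 / 0.1776 = 4.14706 dB/m
Total Att = 4.14706 * 8.0 = 33.176 dB


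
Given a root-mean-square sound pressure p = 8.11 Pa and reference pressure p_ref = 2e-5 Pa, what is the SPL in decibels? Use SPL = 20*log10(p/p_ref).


p / p_ref = 8.11 / 2e-5 = 405500
SPL = 20 * log10(405500) = 112.16 dB


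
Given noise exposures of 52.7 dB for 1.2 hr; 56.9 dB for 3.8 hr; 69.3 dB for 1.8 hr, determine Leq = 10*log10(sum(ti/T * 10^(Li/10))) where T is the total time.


T_total = 1.2 + 3.8 + 1.8 = 6.8 hr
(1.2/6.8) * 10^(52.7/10) = 32860.4
(3.8/6.8) * 10^(56.9/10) = 273700
(1.8/6.8) * 10^(69.3/10) = 2.25301e+06
Sum = 32860.4 + 273700 + 2.25301e+06 = 2.55957e+06
Leq = 10*log10(2.55957e+06) = 64.082 dB


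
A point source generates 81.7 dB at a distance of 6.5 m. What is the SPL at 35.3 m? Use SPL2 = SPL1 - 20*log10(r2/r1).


r2/r1 = 35.3/6.5 = 5.43077
Correction = 20*log10(5.43077) = 14.6972 dB
SPL2 = 81.7 - 14.6972 = 67.003 dB


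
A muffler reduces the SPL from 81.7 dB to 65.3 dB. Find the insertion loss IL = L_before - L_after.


Insertion loss = SPL without muffler - SPL with muffler
IL = 81.7 - 65.3 = 16.4 dB


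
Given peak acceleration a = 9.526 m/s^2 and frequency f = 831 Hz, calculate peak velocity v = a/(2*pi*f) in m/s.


omega = 2*pi*f = 2*pi*831 = 5221.33 rad/s
v = a / omega = 9.526 / 5221.33 = 0.0018244 m/s


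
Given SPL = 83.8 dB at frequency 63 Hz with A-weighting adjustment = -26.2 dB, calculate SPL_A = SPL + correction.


A-weighting table: 63 Hz -> -26.2 dB correction
SPL_A = SPL + correction = 83.8 + (-26.2) = 57.6 dBA


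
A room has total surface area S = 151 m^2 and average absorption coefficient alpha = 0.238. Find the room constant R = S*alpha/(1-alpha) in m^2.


R = 151 * 0.238 / (1 - 0.238) = 47.163 m^2


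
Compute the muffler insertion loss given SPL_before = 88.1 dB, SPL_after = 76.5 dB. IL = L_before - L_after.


Insertion loss = SPL without muffler - SPL with muffler
IL = 88.1 - 76.5 = 11.6 dB


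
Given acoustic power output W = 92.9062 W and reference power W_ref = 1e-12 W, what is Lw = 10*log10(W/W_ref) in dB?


W / W_ref = 92.9062 / 1e-12 = 9.29062e+13
Lw = 10 * log10(9.29062e+13) = 139.68 dB


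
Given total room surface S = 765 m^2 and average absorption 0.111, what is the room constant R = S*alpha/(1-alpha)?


R = 765 * 0.111 / (1 - 0.111) = 95.517 m^2


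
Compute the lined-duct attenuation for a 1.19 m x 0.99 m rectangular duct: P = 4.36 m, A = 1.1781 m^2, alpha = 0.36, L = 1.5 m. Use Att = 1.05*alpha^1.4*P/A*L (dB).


alpha^1.4 = 0.36^1.4 = 0.239234
Attenuation rate = 1.05 * alpha^1.4 * P / A
= 1.05 * 0.239234 * 4.36 / 1.1781 = 0.929644 dB/m
Total Att = 0.929644 * 1.5 = 1.3945 dB


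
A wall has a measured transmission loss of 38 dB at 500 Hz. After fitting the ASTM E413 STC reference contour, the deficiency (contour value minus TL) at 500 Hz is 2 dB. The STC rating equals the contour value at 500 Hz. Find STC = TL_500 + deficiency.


By ASTM E413, STC = value of the fitted reference contour at 500 Hz.
Contour value at 500 Hz = TL_500 + deficiency = 38 + 2 = 40
STC = 40


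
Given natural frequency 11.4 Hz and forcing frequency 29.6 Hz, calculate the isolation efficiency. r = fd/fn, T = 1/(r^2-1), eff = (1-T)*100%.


r = 29.6 / 11.4 = 2.59649
r^2 - 1 = 2.59649^2 - 1 = 5.74176
T = 1/5.74176 = 0.174163
Efficiency = (1 - 0.174163)*100 = 82.584 %


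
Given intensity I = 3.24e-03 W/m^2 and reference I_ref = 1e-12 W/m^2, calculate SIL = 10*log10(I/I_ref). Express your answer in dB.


I / I_ref = 3.24e-03 / 1e-12 = 3.24e+09
SIL = 10 * log10(3.24e+09) = 95.105 dB


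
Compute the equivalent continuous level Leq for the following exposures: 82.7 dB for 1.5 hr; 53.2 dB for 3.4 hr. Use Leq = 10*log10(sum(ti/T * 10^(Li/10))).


T_total = 1.5 + 3.4 = 4.9 hr
(1.5/4.9) * 10^(82.7/10) = 5.70027e+07
(3.4/4.9) * 10^(53.2/10) = 144972
Sum = 5.70027e+07 + 144972 = 5.71477e+07
Leq = 10*log10(5.71477e+07) = 77.57 dB


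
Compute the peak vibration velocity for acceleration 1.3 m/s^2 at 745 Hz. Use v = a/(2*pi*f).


omega = 2*pi*f = 2*pi*745 = 4680.97 rad/s
v = a / omega = 1.3 / 4680.97 = 0.00027772 m/s


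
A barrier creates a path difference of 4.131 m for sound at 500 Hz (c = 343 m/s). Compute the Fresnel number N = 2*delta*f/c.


N = 2*delta*f/c = 2*delta/lambda, where lambda = c/f
lambda = 343 / 500 = 0.686 m
N = 2 * 4.131 / 0.686 = 12.044


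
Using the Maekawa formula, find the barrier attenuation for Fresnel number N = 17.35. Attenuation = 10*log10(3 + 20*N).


3 + 20*N = 3 + 20*17.35 = 350
Att = 10*log10(350) = 25.441 dB


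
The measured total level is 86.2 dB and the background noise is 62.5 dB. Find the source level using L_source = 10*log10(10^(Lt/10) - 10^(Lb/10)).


10^(86.2/10) = 4.16869e+08
10^(62.5/10) = 1.77828e+06
Difference = 4.16869e+08 - 1.77828e+06 = 4.15091e+08
L_source = 10*log10(4.15091e+08) = 86.181 dB


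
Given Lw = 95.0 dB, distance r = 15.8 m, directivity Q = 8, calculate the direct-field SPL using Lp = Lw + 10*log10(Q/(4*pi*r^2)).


4*pi*r^2 = 4*pi*15.8^2 = 3137.07 m^2
Q / (4*pi*r^2) = 8 / 3137.07 = 0.00255015
Lp = 95.0 + 10*log10(0.00255015) = 69.066 dB


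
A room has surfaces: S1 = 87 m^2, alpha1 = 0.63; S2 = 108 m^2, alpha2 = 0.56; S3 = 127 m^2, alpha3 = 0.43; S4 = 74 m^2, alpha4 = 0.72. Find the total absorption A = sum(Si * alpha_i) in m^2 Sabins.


87 * 0.63 = 54.81
108 * 0.56 = 60.48
127 * 0.43 = 54.61
74 * 0.72 = 53.28
A_total = 54.81 + 60.48 + 54.61 + 53.28 = 223.18 m^2


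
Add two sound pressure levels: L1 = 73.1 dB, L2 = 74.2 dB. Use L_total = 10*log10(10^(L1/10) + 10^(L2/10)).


10^(73.1/10) = 2.04174e+07
10^(74.2/10) = 2.63027e+07
Sum = 2.04174e+07 + 2.63027e+07 = 4.67201e+07
L_total = 10*log10(4.67201e+07) = 76.695 dB


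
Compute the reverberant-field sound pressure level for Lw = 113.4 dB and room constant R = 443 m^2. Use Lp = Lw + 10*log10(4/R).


4/R = 4/443 = 0.00902935
Lp = 113.4 + 10*log10(0.00902935) = 92.957 dB


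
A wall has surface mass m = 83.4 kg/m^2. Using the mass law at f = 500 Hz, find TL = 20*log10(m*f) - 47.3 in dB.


m * f = 83.4 * 500 = 41700
20*log10(41700) = 92.4027 dB
TL = 92.4027 - 47.3 = 45.103 dB


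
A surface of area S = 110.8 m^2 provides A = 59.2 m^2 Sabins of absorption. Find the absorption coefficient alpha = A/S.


Absorption coefficient = absorbed power / incident power
alpha = A / S = 59.2 / 110.8 = 0.5343


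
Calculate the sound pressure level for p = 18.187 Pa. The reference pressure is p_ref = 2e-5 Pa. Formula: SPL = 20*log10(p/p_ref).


p / p_ref = 18.187 / 2e-5 = 909350
SPL = 20 * log10(909350) = 119.17 dB


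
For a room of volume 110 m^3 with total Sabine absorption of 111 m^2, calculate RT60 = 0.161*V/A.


RT60 = 0.161 * 110 / 111 = 0.15955 s


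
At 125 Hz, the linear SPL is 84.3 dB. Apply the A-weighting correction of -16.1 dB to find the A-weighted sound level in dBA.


A-weighting table: 125 Hz -> -16.1 dB correction
SPL_A = SPL + correction = 84.3 + (-16.1) = 68.2 dBA


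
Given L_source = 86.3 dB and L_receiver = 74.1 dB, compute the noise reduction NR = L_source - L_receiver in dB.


NR = L_source - L_receiver (difference between source and receiving room levels)
NR = 86.3 - 74.1 = 12.2 dB


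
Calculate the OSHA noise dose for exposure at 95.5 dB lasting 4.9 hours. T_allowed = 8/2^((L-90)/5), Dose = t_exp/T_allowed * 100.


T_allowed = 8 / 2^((95.5 - 90)/5) = 3.73213 hr
Dose = 4.9 / 3.73213 * 100 = 131.29 %


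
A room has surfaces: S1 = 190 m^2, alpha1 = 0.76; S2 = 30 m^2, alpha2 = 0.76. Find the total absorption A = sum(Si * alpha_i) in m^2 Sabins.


190 * 0.76 = 144.4
30 * 0.76 = 22.8
A_total = 144.4 + 22.8 = 167.2 m^2


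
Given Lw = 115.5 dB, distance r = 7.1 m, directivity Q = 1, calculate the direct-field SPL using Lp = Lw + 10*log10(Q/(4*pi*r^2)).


4*pi*r^2 = 4*pi*7.1^2 = 633.471 m^2
Q / (4*pi*r^2) = 1 / 633.471 = 0.0015786
Lp = 115.5 + 10*log10(0.0015786) = 87.483 dB


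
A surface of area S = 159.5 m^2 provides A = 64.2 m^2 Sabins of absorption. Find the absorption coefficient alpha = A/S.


Absorption coefficient = absorbed power / incident power
alpha = A / S = 64.2 / 159.5 = 0.40251


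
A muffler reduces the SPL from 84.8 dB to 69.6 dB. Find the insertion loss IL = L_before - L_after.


Insertion loss = SPL without muffler - SPL with muffler
IL = 84.8 - 69.6 = 15.2 dB


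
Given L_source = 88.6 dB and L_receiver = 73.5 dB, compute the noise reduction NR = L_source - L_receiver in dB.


NR = L_source - L_receiver (difference between source and receiving room levels)
NR = 88.6 - 73.5 = 15.1 dB


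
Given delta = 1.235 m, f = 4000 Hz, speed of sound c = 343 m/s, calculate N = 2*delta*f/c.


N = 2*delta*f/c = 2*delta/lambda, where lambda = c/f
lambda = 343 / 4000 = 0.08575 m
N = 2 * 1.235 / 0.08575 = 28.805


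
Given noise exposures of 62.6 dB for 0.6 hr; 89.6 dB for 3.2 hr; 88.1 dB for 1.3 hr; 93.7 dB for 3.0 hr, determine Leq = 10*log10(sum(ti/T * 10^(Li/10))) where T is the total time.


T_total = 0.6 + 3.2 + 1.3 + 3.0 = 8.1 hr
(0.6/8.1) * 10^(62.6/10) = 134793
(3.2/8.1) * 10^(89.6/10) = 3.60301e+08
(1.3/8.1) * 10^(88.1/10) = 1.03624e+08
(3.0/8.1) * 10^(93.7/10) = 8.68233e+08
Sum = 134793 + 3.60301e+08 + 1.03624e+08 + 8.68233e+08 = 1.33229e+09
Leq = 10*log10(1.33229e+09) = 91.246 dB


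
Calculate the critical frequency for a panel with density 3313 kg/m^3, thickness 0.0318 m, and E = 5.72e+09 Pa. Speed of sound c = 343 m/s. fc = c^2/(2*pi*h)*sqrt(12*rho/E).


12*rho/E = 12*3313/5.72e+09 = 6.95035e-06
sqrt(12*rho/E) = sqrt(6.95035e-06) = 0.00263635
c^2/(2*pi*h) = 343^2/(2*pi*0.0318) = 588818
fc = 588818 * 0.00263635 = 1552.3 Hz


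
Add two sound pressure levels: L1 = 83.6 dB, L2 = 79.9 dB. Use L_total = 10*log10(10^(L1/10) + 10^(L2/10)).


10^(83.6/10) = 2.29087e+08
10^(79.9/10) = 9.77237e+07
Sum = 2.29087e+08 + 9.77237e+07 = 3.26811e+08
L_total = 10*log10(3.26811e+08) = 85.143 dB


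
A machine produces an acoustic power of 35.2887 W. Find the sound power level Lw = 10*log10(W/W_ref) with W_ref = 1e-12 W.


W / W_ref = 35.2887 / 1e-12 = 3.52887e+13
Lw = 10 * log10(3.52887e+13) = 135.48 dB


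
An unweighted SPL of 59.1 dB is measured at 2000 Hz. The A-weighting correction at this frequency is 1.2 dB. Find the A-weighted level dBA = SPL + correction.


A-weighting table: 2000 Hz -> 1.2 dB correction
SPL_A = SPL + correction = 59.1 + (1.2) = 60.3 dBA


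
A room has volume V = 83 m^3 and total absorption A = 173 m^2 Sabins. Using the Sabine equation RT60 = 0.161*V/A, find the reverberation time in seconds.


RT60 = 0.161 * 83 / 173 = 0.077243 s


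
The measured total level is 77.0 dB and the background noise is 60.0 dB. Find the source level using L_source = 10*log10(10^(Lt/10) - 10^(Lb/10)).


10^(77.0/10) = 5.01187e+07
10^(60.0/10) = 1e+06
Difference = 5.01187e+07 - 1e+06 = 4.91187e+07
L_source = 10*log10(4.91187e+07) = 76.912 dB


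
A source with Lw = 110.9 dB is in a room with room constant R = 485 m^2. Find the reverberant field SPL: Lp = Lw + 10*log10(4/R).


4/R = 4/485 = 0.00824742
Lp = 110.9 + 10*log10(0.00824742) = 90.063 dB


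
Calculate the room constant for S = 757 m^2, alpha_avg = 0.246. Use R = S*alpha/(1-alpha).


R = 757 * 0.246 / (1 - 0.246) = 246.98 m^2


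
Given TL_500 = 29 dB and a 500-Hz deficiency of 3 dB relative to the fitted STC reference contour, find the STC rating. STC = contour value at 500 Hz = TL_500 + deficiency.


By ASTM E413, STC = value of the fitted reference contour at 500 Hz.
Contour value at 500 Hz = TL_500 + deficiency = 29 + 3 = 32
STC = 32


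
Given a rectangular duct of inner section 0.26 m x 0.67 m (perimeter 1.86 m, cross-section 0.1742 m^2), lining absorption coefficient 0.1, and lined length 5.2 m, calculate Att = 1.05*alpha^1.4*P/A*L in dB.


alpha^1.4 = 0.1^1.4 = 0.0398107
Attenuation rate = 1.05 * alpha^1.4 * P / A
= 1.05 * 0.0398107 * 1.86 / 0.1742 = 0.446328 dB/m
Total Att = 0.446328 * 5.2 = 2.3209 dB


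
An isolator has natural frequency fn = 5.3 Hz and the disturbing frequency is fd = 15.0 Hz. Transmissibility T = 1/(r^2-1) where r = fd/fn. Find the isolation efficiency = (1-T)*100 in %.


r = 15.0 / 5.3 = 2.83019
r^2 - 1 = 2.83019^2 - 1 = 7.00998
T = 1/7.00998 = 0.142654
Efficiency = (1 - 0.142654)*100 = 85.735 %


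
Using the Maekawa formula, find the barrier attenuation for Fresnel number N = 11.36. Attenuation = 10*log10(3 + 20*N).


3 + 20*N = 3 + 20*11.36 = 230.2
Att = 10*log10(230.2) = 23.621 dB


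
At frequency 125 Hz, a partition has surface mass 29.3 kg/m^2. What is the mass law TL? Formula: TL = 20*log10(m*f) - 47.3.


m * f = 29.3 * 125 = 3662.5
20*log10(3662.5) = 71.2756 dB
TL = 71.2756 - 47.3 = 23.976 dB


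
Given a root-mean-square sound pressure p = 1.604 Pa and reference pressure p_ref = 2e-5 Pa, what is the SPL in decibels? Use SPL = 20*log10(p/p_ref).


p / p_ref = 1.604 / 2e-5 = 80200
SPL = 20 * log10(80200) = 98.083 dB


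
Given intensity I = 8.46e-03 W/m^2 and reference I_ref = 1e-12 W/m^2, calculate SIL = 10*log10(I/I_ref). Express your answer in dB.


I / I_ref = 8.46e-03 / 1e-12 = 8.46e+09
SIL = 10 * log10(8.46e+09) = 99.274 dB


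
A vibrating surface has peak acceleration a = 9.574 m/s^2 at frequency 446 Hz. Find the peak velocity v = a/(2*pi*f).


omega = 2*pi*f = 2*pi*446 = 2802.3 rad/s
v = a / omega = 9.574 / 2802.3 = 0.0034165 m/s


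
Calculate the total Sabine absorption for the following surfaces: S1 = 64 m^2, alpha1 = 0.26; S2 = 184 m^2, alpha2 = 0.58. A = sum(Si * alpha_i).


64 * 0.26 = 16.64
184 * 0.58 = 106.72
A_total = 16.64 + 106.72 = 123.36 m^2


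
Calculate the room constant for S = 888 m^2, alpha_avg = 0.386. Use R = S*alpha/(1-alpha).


R = 888 * 0.386 / (1 - 0.386) = 558.25 m^2


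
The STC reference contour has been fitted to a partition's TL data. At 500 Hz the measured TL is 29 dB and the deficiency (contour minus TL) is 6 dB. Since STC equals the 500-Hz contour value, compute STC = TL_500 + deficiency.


By ASTM E413, STC = value of the fitted reference contour at 500 Hz.
Contour value at 500 Hz = TL_500 + deficiency = 29 + 6 = 35
STC = 35


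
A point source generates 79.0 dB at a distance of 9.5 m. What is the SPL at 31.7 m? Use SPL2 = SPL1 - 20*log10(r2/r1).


r2/r1 = 31.7/9.5 = 3.33684
Correction = 20*log10(3.33684) = 10.4667 dB
SPL2 = 79.0 - 10.4667 = 68.533 dB


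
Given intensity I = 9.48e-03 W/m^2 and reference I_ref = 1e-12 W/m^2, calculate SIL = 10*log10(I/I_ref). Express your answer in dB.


I / I_ref = 9.48e-03 / 1e-12 = 9.48e+09
SIL = 10 * log10(9.48e+09) = 99.768 dB


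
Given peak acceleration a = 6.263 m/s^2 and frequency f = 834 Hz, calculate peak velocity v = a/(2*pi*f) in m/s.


omega = 2*pi*f = 2*pi*834 = 5240.18 rad/s
v = a / omega = 6.263 / 5240.18 = 0.0011952 m/s


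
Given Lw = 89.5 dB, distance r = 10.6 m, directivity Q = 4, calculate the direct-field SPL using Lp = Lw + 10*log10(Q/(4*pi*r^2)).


4*pi*r^2 = 4*pi*10.6^2 = 1411.96 m^2
Q / (4*pi*r^2) = 4 / 1411.96 = 0.00283294
Lp = 89.5 + 10*log10(0.00283294) = 64.022 dB


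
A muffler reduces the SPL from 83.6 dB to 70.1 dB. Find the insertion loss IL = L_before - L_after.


Insertion loss = SPL without muffler - SPL with muffler
IL = 83.6 - 70.1 = 13.5 dB


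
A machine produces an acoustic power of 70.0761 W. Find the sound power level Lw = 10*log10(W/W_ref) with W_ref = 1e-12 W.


W / W_ref = 70.0761 / 1e-12 = 7.00761e+13
Lw = 10 * log10(7.00761e+13) = 138.46 dB


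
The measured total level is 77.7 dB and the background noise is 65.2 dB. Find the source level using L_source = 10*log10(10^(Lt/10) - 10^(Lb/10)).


10^(77.7/10) = 5.88844e+07
10^(65.2/10) = 3.31131e+06
Difference = 5.88844e+07 - 3.31131e+06 = 5.55731e+07
L_source = 10*log10(5.55731e+07) = 77.449 dB


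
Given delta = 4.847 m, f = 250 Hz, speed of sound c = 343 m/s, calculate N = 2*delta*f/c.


N = 2*delta*f/c = 2*delta/lambda, where lambda = c/f
lambda = 343 / 250 = 1.372 m
N = 2 * 4.847 / 1.372 = 7.0656


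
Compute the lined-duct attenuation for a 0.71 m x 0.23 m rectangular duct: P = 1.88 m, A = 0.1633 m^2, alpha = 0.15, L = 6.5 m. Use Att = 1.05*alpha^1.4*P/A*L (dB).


alpha^1.4 = 0.15^1.4 = 0.0702308
Attenuation rate = 1.05 * alpha^1.4 * P / A
= 1.05 * 0.0702308 * 1.88 / 0.1633 = 0.848963 dB/m
Total Att = 0.848963 * 6.5 = 5.5183 dB


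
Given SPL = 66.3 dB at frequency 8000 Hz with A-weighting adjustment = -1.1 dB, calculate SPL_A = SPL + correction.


A-weighting table: 8000 Hz -> -1.1 dB correction
SPL_A = SPL + correction = 66.3 + (-1.1) = 65.2 dBA


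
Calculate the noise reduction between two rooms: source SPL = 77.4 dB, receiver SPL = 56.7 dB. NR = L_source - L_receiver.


NR = L_source - L_receiver (difference between source and receiving room levels)
NR = 77.4 - 56.7 = 20.7 dB


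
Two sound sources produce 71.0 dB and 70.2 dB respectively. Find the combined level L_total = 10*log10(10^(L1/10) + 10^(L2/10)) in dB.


10^(71.0/10) = 1.25893e+07
10^(70.2/10) = 1.04713e+07
Sum = 1.25893e+07 + 1.04713e+07 = 2.30606e+07
L_total = 10*log10(2.30606e+07) = 73.629 dB


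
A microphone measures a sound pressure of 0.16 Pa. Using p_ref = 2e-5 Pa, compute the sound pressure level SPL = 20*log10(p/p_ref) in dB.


p / p_ref = 0.16 / 2e-5 = 8000
SPL = 20 * log10(8000) = 78.062 dB


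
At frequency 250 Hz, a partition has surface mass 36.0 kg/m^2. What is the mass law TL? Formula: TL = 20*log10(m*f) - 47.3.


m * f = 36.0 * 250 = 9000
20*log10(9000) = 79.0849 dB
TL = 79.0849 - 47.3 = 31.785 dB


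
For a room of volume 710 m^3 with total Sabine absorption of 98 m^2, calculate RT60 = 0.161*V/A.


RT60 = 0.161 * 710 / 98 = 1.1664 s


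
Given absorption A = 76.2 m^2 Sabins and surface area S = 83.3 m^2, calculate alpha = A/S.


Absorption coefficient = absorbed power / incident power
alpha = A / S = 76.2 / 83.3 = 0.91477


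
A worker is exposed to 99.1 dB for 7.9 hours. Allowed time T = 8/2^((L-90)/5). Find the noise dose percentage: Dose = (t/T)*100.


T_allowed = 8 / 2^((99.1 - 90)/5) = 2.26577 hr
Dose = 7.9 / 2.26577 * 100 = 348.67 %
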